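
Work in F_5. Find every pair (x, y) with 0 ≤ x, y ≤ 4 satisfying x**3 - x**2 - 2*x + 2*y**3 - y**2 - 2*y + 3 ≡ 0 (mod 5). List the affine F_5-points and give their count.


Affine F_5-points: {(1, 1), (1, 3), (1, 4), (3, 0)}; count = 4.

For each of the 25 pairs (x, y) ∈ F_5², evaluate f(x, y) mod 5. Record the zeros.
  x = 0: [0↦3, 1↦2, 2↦1, 3↦2, 4↦2]  zeros at y ∈ ∅
  x = 1: [0↦1, 1↦0, 2↦4, 3↦0, 4↦0]  zeros at y ∈ {1, 3, 4}
  x = 2: [0↦3, 1↦2, 2↦1, 3↦2, 4↦2]  zeros at y ∈ ∅
  x = 3: [0↦0, 1↦4, 2↦3, 3↦4, 4↦4]  zeros at y ∈ {0}
  x = 4: [0↦3, 1↦2, 2↦1, 3↦2, 4↦2]  zeros at y ∈ ∅
Collecting zeros: affine points = {(1, 1), (1, 3), (1, 4), (3, 0)}.
Total count |C(F_5)_aff| = 4.


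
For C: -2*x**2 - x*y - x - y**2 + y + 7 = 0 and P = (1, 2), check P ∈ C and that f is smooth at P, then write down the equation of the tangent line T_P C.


Tangent line at P: -7*x - 4*y + 15 = 0.

Step 1: f(1, 2) = 0, so P lies on C.
Step 2: partial derivatives
  f_x(x, y) = -4*x - y - 1, f_y(x, y) = -x - 2*y + 1.
  f_x(P) = -7, f_y(P) = -4 (gradient nonzero, so P is smooth).
Step 3: tangent line at P: -7·(x − 1) + -4·(y − 2) = 0.
Expanding: -7*x - 4*y + 15 = 0.


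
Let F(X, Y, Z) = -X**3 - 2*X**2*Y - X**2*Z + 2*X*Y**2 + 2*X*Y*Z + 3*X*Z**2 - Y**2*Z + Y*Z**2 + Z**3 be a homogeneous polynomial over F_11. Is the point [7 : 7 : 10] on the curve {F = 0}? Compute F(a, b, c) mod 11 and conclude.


F(7,7,10) ≡ 3 (mod 11); P is NOT on the curve.

Evaluate F(7, 7, 10) term-by-term (mod 11).
  -X**3 ↦ -1·343·1·1 = -343
  -2*X**2*Y ↦ -2·49·7·1 = -686
  -X**2*Z ↦ -1·49·1·10 = -490
  2*X*Y**2 ↦ 2·7·49·1 = 686
  2*X*Y*Z ↦ 2·7·7·10 = 980
  3*X*Z**2 ↦ 3·7·1·100 = 2100
  -Y**2*Z ↦ -1·1·49·10 = -490
  Y*Z**2 ↦ 1·1·7·100 = 700
  Z**3 ↦ 1·1·1·1000 = 1000
Sum: F(7, 7, 10) = (-343) + (-686) + (-490) + (686) + (980) + (2100) + (-490) + (700) + (1000) = 3457.
Reducing mod 11: 3457 ≡ 3 (mod 11).
Since F(a, b, c) ≡ 3 ≠ 0 (mod 11), P does NOT lie on the curve.


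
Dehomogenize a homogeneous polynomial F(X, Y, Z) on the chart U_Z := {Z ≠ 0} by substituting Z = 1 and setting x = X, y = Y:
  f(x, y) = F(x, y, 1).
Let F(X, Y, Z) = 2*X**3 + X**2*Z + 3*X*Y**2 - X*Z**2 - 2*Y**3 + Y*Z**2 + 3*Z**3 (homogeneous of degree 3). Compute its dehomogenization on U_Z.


f(x, y) = 2*x**3 + x**2 + 3*x*y**2 - x - 2*y**3 + y + 3

On U_Z we set Z = 1. Each monomial c·X^i·Y^j·Z^k in F becomes c·x^i·y^j·1^k = c·x^i·y^j.
Substituting Z = 1: F(X, Y, 1) = 2*x**3 + x**2 + 3*x*y**2 - x - 2*y**3 + y + 3.
Note: deg(f) ≤ deg(F) = 3; strict inequality happens when F is divisible by Z (lost terms).


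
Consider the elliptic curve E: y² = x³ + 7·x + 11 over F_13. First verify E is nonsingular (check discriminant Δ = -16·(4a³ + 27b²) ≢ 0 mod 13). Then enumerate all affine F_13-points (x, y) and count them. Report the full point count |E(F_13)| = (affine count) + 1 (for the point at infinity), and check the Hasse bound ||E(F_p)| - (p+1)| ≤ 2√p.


Affine points = {(4, 5), (4, 8), (6, 3), (6, 10), (7, 0), (9, 6), (9, 7), (12, 4), (12, 9)}; affine count = 9; |E(F_13)| = 10.

Discriminant check: Δ ∝ 4a³ + 27b² = 4·7³ + 27·11² = 4·343 + 27·121 ≡ 11 (mod 13). Nonzero ⇒ E is nonsingular.
For each x ∈ F_13, compute rhs = x³ + 7·x + 11 mod 13, then count y ∈ F_13 with y² ≡ rhs.
  x = 0: rhs = 11, matching y values: none (0 points).
  x = 1: rhs = 6, matching y values: none (0 points).
  x = 2: rhs = 7, matching y values: none (0 points).
  x = 3: rhs = 7, matching y values: none (0 points).
  x = 4: rhs = 12, matching y values: 5, 8 (2 points).
  x = 5: rhs = 2, matching y values: none (0 points).
  x = 6: rhs = 9, matching y values: 3, 10 (2 points).
  x = 7: rhs = 0, matching y values: 0 (1 points).
  x = 8: rhs = 7, matching y values: none (0 points).
  x = 9: rhs = 10, matching y values: 6, 7 (2 points).
  x = 10: rhs = 2, matching y values: none (0 points).
  x = 11: rhs = 2, matching y values: none (0 points).
  x = 12: rhs = 3, matching y values: 4, 9 (2 points).
Total affine count: 9.
Full point count |E(F_13)| = 9 + 1 = 10.
Hasse bound: |10 − (13+1)| = |-4| = 4 ≤ 2√13 ≈ 7.2111 ✓.


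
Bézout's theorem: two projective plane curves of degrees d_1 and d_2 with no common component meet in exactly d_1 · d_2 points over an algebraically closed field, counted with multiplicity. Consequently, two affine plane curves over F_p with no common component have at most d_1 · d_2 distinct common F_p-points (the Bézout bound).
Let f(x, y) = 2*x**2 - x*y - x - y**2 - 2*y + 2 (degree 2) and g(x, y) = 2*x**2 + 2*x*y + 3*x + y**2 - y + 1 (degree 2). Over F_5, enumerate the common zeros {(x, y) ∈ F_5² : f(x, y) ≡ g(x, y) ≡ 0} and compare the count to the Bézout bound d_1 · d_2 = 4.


Common zeros: {(4, 0)}; count = 1; Bézout bound = 4.

deg(f) = 2, deg(g) = 2, so Bézout bound = 4.
Scan x ∈ F_5. For each x, list the y ∈ F_5 with f(x, y) ≡ 0 and those with g(x, y) ≡ 0 (mod 5); the common zeros in that column are the intersection.
  x = 0: f ≡ 0 at y ∈ ∅; g ≡ 0 at y ∈ ∅; common: ∅.
  x = 1: f ≡ 0 at y ∈ {3, 4}; g ≡ 0 at y ∈ ∅; common: ∅.
  x = 2: f ≡ 0 at y ∈ ∅; g ≡ 0 at y ∈ {0, 2}; common: ∅.
  x = 3: f ≡ 0 at y ∈ ∅; g ≡ 0 at y ∈ ∅; common: ∅.
  x = 4: f ≡ 0 at y ∈ {0, 4}; g ≡ 0 at y ∈ {0, 3}; common: {0}.
Collecting: common zeros = {(4, 0)}, so the count is 1.
Comparison with the Bézout bound: 1 ≤ 4 = deg(f)·deg(g), as expected for curves with no common component (the affine F_5-count falls short of the bound because intersections may lie at infinity, over extension fields, or carry multiplicity).


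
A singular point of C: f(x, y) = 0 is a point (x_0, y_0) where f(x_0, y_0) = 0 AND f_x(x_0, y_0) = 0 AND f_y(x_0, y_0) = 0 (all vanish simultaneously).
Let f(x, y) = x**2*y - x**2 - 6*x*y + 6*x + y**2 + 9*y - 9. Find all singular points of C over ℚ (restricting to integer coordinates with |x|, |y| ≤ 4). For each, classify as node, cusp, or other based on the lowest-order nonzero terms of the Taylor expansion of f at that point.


Singular points: {(3, 0)}; classification: node.

Compute partial derivatives:
  f_x = 2*x*y - 2*x - 6*y + 6.
  f_y = x**2 - 6*x + 2*y + 9.
Scan x_0 ∈ {−4, ..., 4}. For each x_0, f_y(x_0, y) is a polynomial in y; find its integer roots y ∈ {−4, ..., 4}, then test f_x and f at those candidates.
  x = -4: f_y(-4, y) = 2*y + 49; no integer root y with |y| ≤ 4.
  x = -3: f_y(-3, y) = 2*y + 36; no integer root y with |y| ≤ 4.
  x = -2: f_y(-2, y) = 2*y + 25; no integer root y with |y| ≤ 4.
  x = -1: f_y(-1, y) = 2*y + 16; no integer root y with |y| ≤ 4.
  x = 0: f_y(0, y) = 2*y + 9; no integer root y with |y| ≤ 4.
  x = 1: f_y(1, y) = 2*y + 4; vanishes at y ∈ {-2}. (1, -2): f_x = 12 ≠ 0.
  x = 2: f_y(2, y) = 2*y + 1; no integer root y with |y| ≤ 4.
  x = 3: f_y(3, y) = 2*y; vanishes at y ∈ {0}. (3, 0): f_x = 0, f = 0 — SINGULAR.
  x = 4: f_y(4, y) = 2*y + 1; no integer root y with |y| ≤ 4.
Only singular point on the grid: (3, 0).
Classify: substitute x = 3 + u, y = 0 + v and expand: f = u**2*v - u**2 + v**2.
No constant or linear terms (consistent with a singular point). Quadratic part: -u**2 + v**2. Cubic part: u**2*v.
The quadratic part v**2 - u**2 = (v − u)(v + u) splits into two distinct linear factors, so there are two distinct tangent lines y − 0 = ±(x − 3) — this is a node (ordinary double point).
Classification: node.


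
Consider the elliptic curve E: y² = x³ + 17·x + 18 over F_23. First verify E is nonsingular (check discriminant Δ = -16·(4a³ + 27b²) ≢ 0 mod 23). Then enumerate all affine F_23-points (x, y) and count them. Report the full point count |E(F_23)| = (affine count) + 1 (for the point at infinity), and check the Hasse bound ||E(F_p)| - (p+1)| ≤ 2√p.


Affine points = {(0, 8), (0, 15), (1, 6), (1, 17), (3, 2), (3, 21), (4, 9), (4, 14), (9, 7), (9, 16), (11, 8), (11, 15), (12, 8), (12, 15), (16, 4), (16, 19), (19, 1), (19, 22), (20, 3), (20, 20), (22, 0)}; affine count = 21; |E(F_23)| = 22.

Discriminant check: Δ ∝ 4a³ + 27b² = 4·17³ + 27·18² = 4·4913 + 27·324 ≡ 18 (mod 23). Nonzero ⇒ E is nonsingular.
For each x ∈ F_23, compute rhs = x³ + 17·x + 18 mod 23, then count y ∈ F_23 with y² ≡ rhs.
  x = 0: rhs = 18, matching y values: 8, 15 (2 points).
  x = 1: rhs = 13, matching y values: 6, 17 (2 points).
  x = 2: rhs = 14, matching y values: none (0 points).
  x = 3: rhs = 4, matching y values: 2, 21 (2 points).
  x = 4: rhs = 12, matching y values: 9, 14 (2 points).
  x = 5: rhs = 21, matching y values: none (0 points).
  x = 6: rhs = 14, matching y values: none (0 points).
  x = 7: rhs = 20, matching y values: none (0 points).
  x = 8: rhs = 22, matching y values: none (0 points).
  x = 9: rhs = 3, matching y values: 7, 16 (2 points).
  x = 10: rhs = 15, matching y values: none (0 points).
  x = 11: rhs = 18, matching y values: 8, 15 (2 points).
  x = 12: rhs = 18, matching y values: 8, 15 (2 points).
  x = 13: rhs = 21, matching y values: none (0 points).
  x = 14: rhs = 10, matching y values: none (0 points).
  x = 15: rhs = 14, matching y values: none (0 points).
  x = 16: rhs = 16, matching y values: 4, 19 (2 points).
  x = 17: rhs = 22, matching y values: none (0 points).
  x = 18: rhs = 15, matching y values: none (0 points).
  x = 19: rhs = 1, matching y values: 1, 22 (2 points).
  x = 20: rhs = 9, matching y values: 3, 20 (2 points).
  x = 21: rhs = 22, matching y values: none (0 points).
  x = 22: rhs = 0, matching y values: 0 (1 points).
Total affine count: 21.
Full point count |E(F_23)| = 21 + 1 = 22.
Hasse bound: |22 − (23+1)| = |-2| = 2 ≤ 2√23 ≈ 9.5917 ✓.


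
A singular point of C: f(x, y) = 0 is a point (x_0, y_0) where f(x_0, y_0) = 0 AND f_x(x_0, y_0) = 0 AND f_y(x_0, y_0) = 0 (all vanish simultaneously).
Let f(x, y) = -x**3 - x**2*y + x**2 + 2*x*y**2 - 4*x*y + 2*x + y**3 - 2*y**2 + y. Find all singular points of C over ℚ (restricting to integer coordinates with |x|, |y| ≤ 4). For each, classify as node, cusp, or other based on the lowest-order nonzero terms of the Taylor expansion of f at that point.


Singular points: {(0, 1)}; classification: cusp.

Compute partial derivatives:
  f_x = -3*x**2 - 2*x*y + 2*x + 2*y**2 - 4*y + 2.
  f_y = -x**2 + 4*x*y - 4*x + 3*y**2 - 4*y + 1.
Scan x_0 ∈ {−4, ..., 4}. For each x_0, f_y(x_0, y) is a polynomial in y; find its integer roots y ∈ {−4, ..., 4}, then test f_x and f at those candidates.
  x = -4: f_y(-4, y) = 3*y**2 - 20*y + 1; no integer root y with |y| ≤ 4.
  x = -3: f_y(-3, y) = 3*y**2 - 16*y + 4; no integer root y with |y| ≤ 4.
  x = -2: f_y(-2, y) = 3*y**2 - 12*y + 5; no integer root y with |y| ≤ 4.
  x = -1: f_y(-1, y) = 3*y**2 - 8*y + 4; vanishes at y ∈ {2}. (-1, 2): f_x = 1 ≠ 0.
  x = 0: f_y(0, y) = 3*y**2 - 4*y + 1; vanishes at y ∈ {1}. (0, 1): f_x = 0, f = 0 — SINGULAR.
  x = 1: f_y(1, y) = 3*y**2 - 4; no integer root y with |y| ≤ 4.
  x = 2: f_y(2, y) = 3*y**2 + 4*y - 11; no integer root y with |y| ≤ 4.
  x = 3: f_y(3, y) = 3*y**2 + 8*y - 20; no integer root y with |y| ≤ 4.
  x = 4: f_y(4, y) = 3*y**2 + 12*y - 31; no integer root y with |y| ≤ 4.
Only singular point on the grid: (0, 1).
Classify: substitute x = 0 + u, y = 1 + v and expand: f = -u**3 - u**2*v + 2*u*v**2 + v**3 + v**2.
No constant or linear terms (consistent with a singular point). Quadratic part: v**2. Cubic part: -u**3 - u**2*v + 2*u*v**2 + v**3.
The quadratic part v**2 is a perfect square, so there is a single (double) tangent line v = 0, i.e. y = 1. Restricting the cubic part to that line (v = 0) leaves -u**3 ≠ 0, so f is not divisible by v and the branch is v² ≈ u**3 to lowest order — this is a cusp.
Classification: cusp.


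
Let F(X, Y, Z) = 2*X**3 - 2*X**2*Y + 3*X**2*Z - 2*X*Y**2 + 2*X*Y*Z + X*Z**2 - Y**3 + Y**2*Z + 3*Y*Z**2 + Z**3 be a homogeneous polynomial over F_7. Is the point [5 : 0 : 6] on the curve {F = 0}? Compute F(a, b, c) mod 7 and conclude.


F(5,0,6) ≡ 4 (mod 7); P is NOT on the curve.

Evaluate F(5, 0, 6) term-by-term (mod 7).
  2*X**3 ↦ 2·125·1·1 = 250
  -2*X**2*Y ↦ -2·25·0·1 = 0
  3*X**2*Z ↦ 3·25·1·6 = 450
  -2*X*Y**2 ↦ -2·5·0·1 = 0
  2*X*Y*Z ↦ 2·5·0·6 = 0
  X*Z**2 ↦ 1·5·1·36 = 180
  -Y**3 ↦ -1·1·0·1 = 0
  Y**2*Z ↦ 1·1·0·6 = 0
  3*Y*Z**2 ↦ 3·1·0·36 = 0
  Z**3 ↦ 1·1·1·216 = 216
Sum: F(5, 0, 6) = (250) + (0) + (450) + (0) + (0) + (180) + (0) + (0) + (0) + (216) = 1096.
Reducing mod 7: 1096 ≡ 4 (mod 7).
Since F(a, b, c) ≡ 4 ≠ 0 (mod 7), P does NOT lie on the curve.


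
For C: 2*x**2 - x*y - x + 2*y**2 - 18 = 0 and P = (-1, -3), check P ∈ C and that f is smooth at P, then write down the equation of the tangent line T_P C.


Tangent line at P: -2*x - 11*y - 35 = 0.

Step 1: f(-1, -3) = 0, so P lies on C.
Step 2: partial derivatives
  f_x(x, y) = 4*x - y - 1, f_y(x, y) = -x + 4*y.
  f_x(P) = -2, f_y(P) = -11 (gradient nonzero, so P is smooth).
Step 3: tangent line at P: -2·(x − -1) + -11·(y − -3) = 0.
Expanding: -2*x - 11*y - 35 = 0.


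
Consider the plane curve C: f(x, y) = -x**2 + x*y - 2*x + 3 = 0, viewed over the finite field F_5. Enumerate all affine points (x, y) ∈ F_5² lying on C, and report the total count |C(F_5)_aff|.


Affine F_5-points: {(1, 0), (2, 0), (3, 4), (4, 4)}; count = 4.

For each of the 25 pairs (x, y) ∈ F_5², evaluate f(x, y) mod 5. Record the zeros.
  x = 0: [0↦3, 1↦3, 2↦3, 3↦3, 4↦3]  zeros at y ∈ ∅
  x = 1: [0↦0, 1↦1, 2↦2, 3↦3, 4↦4]  zeros at y ∈ {0}
  x = 2: [0↦0, 1↦2, 2↦4, 3↦1, 4↦3]  zeros at y ∈ {0}
  x = 3: [0↦3, 1↦1, 2↦4, 3↦2, 4↦0]  zeros at y ∈ {4}
  x = 4: [0↦4, 1↦3, 2↦2, 3↦1, 4↦0]  zeros at y ∈ {4}
Collecting zeros: affine points = {(1, 0), (2, 0), (3, 4), (4, 4)}.
Total count |C(F_5)_aff| = 4.


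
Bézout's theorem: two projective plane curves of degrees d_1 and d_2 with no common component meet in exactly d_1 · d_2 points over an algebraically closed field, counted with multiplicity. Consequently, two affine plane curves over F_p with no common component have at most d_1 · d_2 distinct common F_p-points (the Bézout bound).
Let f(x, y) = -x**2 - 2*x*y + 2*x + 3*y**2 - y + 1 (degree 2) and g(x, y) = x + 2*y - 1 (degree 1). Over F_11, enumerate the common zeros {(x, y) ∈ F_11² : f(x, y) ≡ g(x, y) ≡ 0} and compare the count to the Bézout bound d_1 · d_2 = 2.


Common zeros: ∅; count = 0; Bézout bound = 2.

deg(f) = 2, deg(g) = 1, so Bézout bound = 2.
Scan x ∈ F_11. For each x, list the y ∈ F_11 with f(x, y) ≡ 0 and those with g(x, y) ≡ 0 (mod 11); the common zeros in that column are the intersection.
  x = 0: f ≡ 0 at y ∈ {2}; g ≡ 0 at y ∈ {6}; common: ∅.
  x = 1: f ≡ 0 at y ∈ ∅; g ≡ 0 at y ∈ {0}; common: ∅.
  x = 2: f ≡ 0 at y ∈ ∅; g ≡ 0 at y ∈ {5}; common: ∅.
  x = 3: f ≡ 0 at y ∈ ∅; g ≡ 0 at y ∈ {10}; common: ∅.
  x = 4: f ≡ 0 at y ∈ {7}; g ≡ 0 at y ∈ {4}; common: ∅.
  x = 5: f ≡ 0 at y ∈ {1, 10}; g ≡ 0 at y ∈ {9}; common: ∅.
  x = 6: f ≡ 0 at y ∈ {1, 7}; g ≡ 0 at y ∈ {3}; common: ∅.
  x = 7: f ≡ 0 at y ∈ ∅; g ≡ 0 at y ∈ {8}; common: ∅.
  x = 8: f ≡ 0 at y ∈ ∅; g ≡ 0 at y ∈ {2}; common: ∅.
  x = 9: f ≡ 0 at y ∈ {2, 8}; g ≡ 0 at y ∈ {7}; common: ∅.
  x = 10: f ≡ 0 at y ∈ {8, 10}; g ≡ 0 at y ∈ {1}; common: ∅.
Collecting: common zeros = ∅, so the count is 0.
Comparison with the Bézout bound: 0 ≤ 2 = deg(f)·deg(g), as expected for curves with no common component (the affine F_11-count falls short of the bound because intersections may lie at infinity, over extension fields, or carry multiplicity).


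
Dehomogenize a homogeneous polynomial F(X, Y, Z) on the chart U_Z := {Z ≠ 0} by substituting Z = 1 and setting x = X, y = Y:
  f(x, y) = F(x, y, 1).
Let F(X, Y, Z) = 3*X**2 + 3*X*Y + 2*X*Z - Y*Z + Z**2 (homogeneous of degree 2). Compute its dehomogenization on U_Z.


f(x, y) = 3*x**2 + 3*x*y + 2*x - y + 1

On U_Z we set Z = 1. Each monomial c·X^i·Y^j·Z^k in F becomes c·x^i·y^j·1^k = c·x^i·y^j.
Substituting Z = 1: F(X, Y, 1) = 3*x**2 + 3*x*y + 2*x - y + 1.
Note: deg(f) ≤ deg(F) = 2; strict inequality happens when F is divisible by Z (lost terms).


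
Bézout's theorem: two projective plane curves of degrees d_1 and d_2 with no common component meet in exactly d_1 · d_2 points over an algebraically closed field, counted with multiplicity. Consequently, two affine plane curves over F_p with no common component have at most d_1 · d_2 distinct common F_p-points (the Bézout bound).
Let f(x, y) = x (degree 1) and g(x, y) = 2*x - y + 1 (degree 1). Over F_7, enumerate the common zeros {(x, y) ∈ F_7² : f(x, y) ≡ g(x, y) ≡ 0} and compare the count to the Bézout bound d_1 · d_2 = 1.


Common zeros: {(0, 1)}; count = 1; Bézout bound = 1.

deg(f) = 1, deg(g) = 1, so Bézout bound = 1.
Scan x ∈ F_7. For each x, list the y ∈ F_7 with f(x, y) ≡ 0 and those with g(x, y) ≡ 0 (mod 7); the common zeros in that column are the intersection.
  x = 0: f ≡ 0 at y ∈ {0, 1, 2, 3, 4, 5, 6}; g ≡ 0 at y ∈ {1}; common: {1}.
  x = 1: f ≡ 0 at y ∈ ∅; g ≡ 0 at y ∈ {3}; common: ∅.
  x = 2: f ≡ 0 at y ∈ ∅; g ≡ 0 at y ∈ {5}; common: ∅.
  x = 3: f ≡ 0 at y ∈ ∅; g ≡ 0 at y ∈ {0}; common: ∅.
  x = 4: f ≡ 0 at y ∈ ∅; g ≡ 0 at y ∈ {2}; common: ∅.
  x = 5: f ≡ 0 at y ∈ ∅; g ≡ 0 at y ∈ {4}; common: ∅.
  x = 6: f ≡ 0 at y ∈ ∅; g ≡ 0 at y ∈ {6}; common: ∅.
Collecting: common zeros = {(0, 1)}, so the count is 1.
Comparison with the Bézout bound: 1 ≤ 1 = deg(f)·deg(g), as expected for curves with no common component (the bound is attained).


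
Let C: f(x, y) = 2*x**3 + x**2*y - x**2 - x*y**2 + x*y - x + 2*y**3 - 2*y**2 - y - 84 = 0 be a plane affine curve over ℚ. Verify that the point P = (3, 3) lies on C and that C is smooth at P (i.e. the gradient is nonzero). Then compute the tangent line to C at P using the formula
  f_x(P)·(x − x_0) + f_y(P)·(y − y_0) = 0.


Tangent line at P: 59*x + 35*y - 282 = 0.

Step 1: f(3, 3) = 0, so P lies on C.
Step 2: partial derivatives
  f_x(x, y) = 6*x**2 + 2*x*y - 2*x - y**2 + y - 1, f_y(x, y) = x**2 - 2*x*y + x + 6*y**2 - 4*y - 1.
  f_x(P) = 59, f_y(P) = 35 (gradient nonzero, so P is smooth).
Step 3: tangent line at P: 59·(x − 3) + 35·(y − 3) = 0.
Expanding: 59*x + 35*y - 282 = 0.


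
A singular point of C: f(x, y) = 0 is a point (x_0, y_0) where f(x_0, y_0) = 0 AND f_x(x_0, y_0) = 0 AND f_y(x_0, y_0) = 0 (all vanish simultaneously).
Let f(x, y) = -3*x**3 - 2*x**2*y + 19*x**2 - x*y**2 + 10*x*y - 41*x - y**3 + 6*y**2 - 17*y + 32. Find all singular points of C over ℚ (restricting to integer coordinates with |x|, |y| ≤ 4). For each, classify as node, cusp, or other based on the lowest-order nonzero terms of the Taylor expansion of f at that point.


Singular points: {(2, 1)}; classification: node.

Compute partial derivatives:
  f_x = -9*x**2 - 4*x*y + 38*x - y**2 + 10*y - 41.
  f_y = -2*x**2 - 2*x*y + 10*x - 3*y**2 + 12*y - 17.
Scan x_0 ∈ {−4, ..., 4}. For each x_0, f_y(x_0, y) is a polynomial in y; find its integer roots y ∈ {−4, ..., 4}, then test f_x and f at those candidates.
  x = -4: f_y(-4, y) = -3*y**2 + 20*y - 89; no integer root y with |y| ≤ 4.
  x = -3: f_y(-3, y) = -3*y**2 + 18*y - 65; no integer root y with |y| ≤ 4.
  x = -2: f_y(-2, y) = -3*y**2 + 16*y - 45; no integer root y with |y| ≤ 4.
  x = -1: f_y(-1, y) = -3*y**2 + 14*y - 29; no integer root y with |y| ≤ 4.
  x = 0: f_y(0, y) = -3*y**2 + 12*y - 17; no integer root y with |y| ≤ 4.
  x = 1: f_y(1, y) = -3*y**2 + 10*y - 9; no integer root y with |y| ≤ 4.
  x = 2: f_y(2, y) = -3*y**2 + 8*y - 5; vanishes at y ∈ {1}. (2, 1): f_x = 0, f = 0 — SINGULAR.
  x = 3: f_y(3, y) = -3*y**2 + 6*y - 5; no integer root y with |y| ≤ 4.
  x = 4: f_y(4, y) = -3*y**2 + 4*y - 9; no integer root y with |y| ≤ 4.
Only singular point on the grid: (2, 1).
Classify: substitute x = 2 + u, y = 1 + v and expand: f = -3*u**3 - 2*u**2*v - u**2 - u*v**2 - v**3 + v**2.
No constant or linear terms (consistent with a singular point). Quadratic part: -u**2 + v**2. Cubic part: -3*u**3 - 2*u**2*v - u*v**2 - v**3.
The quadratic part v**2 - u**2 = (v − u)(v + u) splits into two distinct linear factors, so there are two distinct tangent lines y − 1 = ±(x − 2) — this is a node (ordinary double point).
Classification: node.


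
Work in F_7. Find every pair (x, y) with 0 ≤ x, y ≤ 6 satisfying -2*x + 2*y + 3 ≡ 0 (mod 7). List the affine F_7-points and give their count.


Affine F_7-points: {(0, 2), (1, 3), (2, 4), (3, 5), (4, 6), (5, 0), (6, 1)}; count = 7.

For each of the 49 pairs (x, y) ∈ F_7², evaluate f(x, y) mod 7. Record the zeros.
  x = 0: [0↦3, 1↦5, 2↦0, 3↦2, 4↦4, 5↦6, 6↦1]  zeros at y ∈ {2}
  x = 1: [0↦1, 1↦3, 2↦5, 3↦0, 4↦2, 5↦4, 6↦6]  zeros at y ∈ {3}
  x = 2: [0↦6, 1↦1, 2↦3, 3↦5, 4↦0, 5↦2, 6↦4]  zeros at y ∈ {4}
  x = 3: [0↦4, 1↦6, 2↦1, 3↦3, 4↦5, 5↦0, 6↦2]  zeros at y ∈ {5}
  x = 4: [0↦2, 1↦4, 2↦6, 3↦1, 4↦3, 5↦5, 6↦0]  zeros at y ∈ {6}
  x = 5: [0↦0, 1↦2, 2↦4, 3↦6, 4↦1, 5↦3, 6↦5]  zeros at y ∈ {0}
  x = 6: [0↦5, 1↦0, 2↦2, 3↦4, 4↦6, 5↦1, 6↦3]  zeros at y ∈ {1}
Collecting zeros: affine points = {(0, 2), (1, 3), (2, 4), (3, 5), (4, 6), (5, 0), (6, 1)}.
Total count |C(F_7)_aff| = 7.


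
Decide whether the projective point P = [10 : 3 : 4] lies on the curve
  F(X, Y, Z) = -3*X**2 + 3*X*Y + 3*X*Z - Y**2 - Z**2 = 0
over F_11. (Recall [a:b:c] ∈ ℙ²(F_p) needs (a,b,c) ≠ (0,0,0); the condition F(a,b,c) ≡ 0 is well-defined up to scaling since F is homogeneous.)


F(10,3,4) ≡ 6 (mod 11); P is NOT on the curve.

Evaluate F(10, 3, 4) term-by-term (mod 11).
  -3*X**2 ↦ -3·100·1·1 = -300
  3*X*Y ↦ 3·10·3·1 = 90
  3*X*Z ↦ 3·10·1·4 = 120
  -Y**2 ↦ -1·1·9·1 = -9
  -Z**2 ↦ -1·1·1·16 = -16
Sum: F(10, 3, 4) = (-300) + (90) + (120) + (-9) + (-16) = -115.
Reducing mod 11: -115 ≡ 6 (mod 11).
Since F(a, b, c) ≡ 6 ≠ 0 (mod 11), P does NOT lie on the curve.


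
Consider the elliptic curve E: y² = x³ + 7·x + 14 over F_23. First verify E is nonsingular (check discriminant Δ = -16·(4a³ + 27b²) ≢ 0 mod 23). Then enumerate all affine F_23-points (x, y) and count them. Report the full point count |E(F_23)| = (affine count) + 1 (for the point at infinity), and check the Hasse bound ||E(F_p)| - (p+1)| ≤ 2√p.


Affine points = {(2, 6), (2, 17), (3, 4), (3, 19), (5, 6), (5, 17), (9, 1), (9, 22), (10, 7), (10, 16), (12, 3), (12, 20), (13, 5), (13, 18), (14, 2), (14, 21), (16, 6), (16, 17), (17, 3), (17, 20), (20, 9), (20, 14), (22, 11), (22, 12)}; affine count = 24; |E(F_23)| = 25.

Discriminant check: Δ ∝ 4a³ + 27b² = 4·7³ + 27·14² = 4·343 + 27·196 ≡ 17 (mod 23). Nonzero ⇒ E is nonsingular.
For each x ∈ F_23, compute rhs = x³ + 7·x + 14 mod 23, then count y ∈ F_23 with y² ≡ rhs.
  x = 0: rhs = 14, matching y values: none (0 points).
  x = 1: rhs = 22, matching y values: none (0 points).
  x = 2: rhs = 13, matching y values: 6, 17 (2 points).
  x = 3: rhs = 16, matching y values: 4, 19 (2 points).
  x = 4: rhs = 14, matching y values: none (0 points).
  x = 5: rhs = 13, matching y values: 6, 17 (2 points).
  x = 6: rhs = 19, matching y values: none (0 points).
  x = 7: rhs = 15, matching y values: none (0 points).
  x = 8: rhs = 7, matching y values: none (0 points).
  x = 9: rhs = 1, matching y values: 1, 22 (2 points).
  x = 10: rhs = 3, matching y values: 7, 16 (2 points).
  x = 11: rhs = 19, matching y values: none (0 points).
  x = 12: rhs = 9, matching y values: 3, 20 (2 points).
  x = 13: rhs = 2, matching y values: 5, 18 (2 points).
  x = 14: rhs = 4, matching y values: 2, 21 (2 points).
  x = 15: rhs = 21, matching y values: none (0 points).
  x = 16: rhs = 13, matching y values: 6, 17 (2 points).
  x = 17: rhs = 9, matching y values: 3, 20 (2 points).
  x = 18: rhs = 15, matching y values: none (0 points).
  x = 19: rhs = 14, matching y values: none (0 points).
  x = 20: rhs = 12, matching y values: 9, 14 (2 points).
  x = 21: rhs = 15, matching y values: none (0 points).
  x = 22: rhs = 6, matching y values: 11, 12 (2 points).
Total affine count: 24.
Full point count |E(F_23)| = 24 + 1 = 25.
Hasse bound: |25 − (23+1)| = |1| = 1 ≤ 2√23 ≈ 9.5917 ✓.


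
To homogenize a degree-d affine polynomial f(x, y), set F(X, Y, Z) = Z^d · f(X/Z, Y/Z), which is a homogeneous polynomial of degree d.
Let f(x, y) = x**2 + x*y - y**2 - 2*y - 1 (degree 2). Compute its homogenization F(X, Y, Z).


F(X, Y, Z) = X**2 + X*Y - Y**2 - 2*Y*Z - Z**2

deg(f) = 2.
Substitute x = X/Z, y = Y/Z into f, then multiply by Z^2.
  monomial 1·x^2·y^0 ↦ 1·X^2·Y^0·Z^0.
  monomial 1·x^1·y^1 ↦ 1·X^1·Y^1·Z^0.
  monomial -1·x^0·y^2 ↦ -1·X^0·Y^2·Z^0.
  monomial -2·x^0·y^1 ↦ -2·X^0·Y^1·Z^1.
  monomial -1·x^0·y^0 ↦ -1·X^0·Y^0·Z^2.
Collecting: F(X, Y, Z) = X**2 + X*Y - Y**2 - 2*Y*Z - Z**2.


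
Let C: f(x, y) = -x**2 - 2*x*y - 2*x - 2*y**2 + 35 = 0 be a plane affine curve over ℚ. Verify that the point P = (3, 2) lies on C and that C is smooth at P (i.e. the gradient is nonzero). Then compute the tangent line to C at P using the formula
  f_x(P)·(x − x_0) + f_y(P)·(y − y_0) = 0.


Tangent line at P: -12*x - 14*y + 64 = 0.

Step 1: f(3, 2) = 0, so P lies on C.
Step 2: partial derivatives
  f_x(x, y) = -2*x - 2*y - 2, f_y(x, y) = -2*x - 4*y.
  f_x(P) = -12, f_y(P) = -14 (gradient nonzero, so P is smooth).
Step 3: tangent line at P: -12·(x − 3) + -14·(y − 2) = 0.
Expanding: -12*x - 14*y + 64 = 0.


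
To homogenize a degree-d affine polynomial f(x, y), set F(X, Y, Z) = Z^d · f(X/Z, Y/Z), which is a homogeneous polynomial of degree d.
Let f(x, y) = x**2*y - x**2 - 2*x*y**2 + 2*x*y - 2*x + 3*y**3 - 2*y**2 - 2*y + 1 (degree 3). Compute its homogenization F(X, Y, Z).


F(X, Y, Z) = X**2*Y - X**2*Z - 2*X*Y**2 + 2*X*Y*Z - 2*X*Z**2 + 3*Y**3 - 2*Y**2*Z - 2*Y*Z**2 + Z**3

deg(f) = 3.
Substitute x = X/Z, y = Y/Z into f, then multiply by Z^3.
  monomial 1·x^2·y^1 ↦ 1·X^2·Y^1·Z^0.
  monomial -1·x^2·y^0 ↦ -1·X^2·Y^0·Z^1.
  monomial -2·x^1·y^2 ↦ -2·X^1·Y^2·Z^0.
  monomial 2·x^1·y^1 ↦ 2·X^1·Y^1·Z^1.
  monomial -2·x^1·y^0 ↦ -2·X^1·Y^0·Z^2.
  monomial 3·x^0·y^3 ↦ 3·X^0·Y^3·Z^0.
  monomial -2·x^0·y^2 ↦ -2·X^0·Y^2·Z^1.
  monomial -2·x^0·y^1 ↦ -2·X^0·Y^1·Z^2.
  monomial 1·x^0·y^0 ↦ 1·X^0·Y^0·Z^3.
Collecting: F(X, Y, Z) = X**2*Y - X**2*Z - 2*X*Y**2 + 2*X*Y*Z - 2*X*Z**2 + 3*Y**3 - 2*Y**2*Z - 2*Y*Z**2 + Z**3.


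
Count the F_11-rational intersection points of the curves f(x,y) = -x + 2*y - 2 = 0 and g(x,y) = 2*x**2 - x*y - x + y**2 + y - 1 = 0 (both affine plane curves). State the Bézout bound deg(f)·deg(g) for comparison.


Common zeros: ∅; count = 0; Bézout bound = 2.

deg(f) = 1, deg(g) = 2, so Bézout bound = 2.
Scan x ∈ F_11. For each x, list the y ∈ F_11 with f(x, y) ≡ 0 and those with g(x, y) ≡ 0 (mod 11); the common zeros in that column are the intersection.
  x = 0: f ≡ 0 at y ∈ {1}; g ≡ 0 at y ∈ {3, 7}; common: ∅.
  x = 1: f ≡ 0 at y ∈ {7}; g ≡ 0 at y ∈ {0}; common: ∅.
  x = 2: f ≡ 0 at y ∈ {2}; g ≡ 0 at y ∈ {3, 9}; common: ∅.
  x = 3: f ≡ 0 at y ∈ {8}; g ≡ 0 at y ∈ {4, 9}; common: ∅.
  x = 4: f ≡ 0 at y ∈ {3}; g ≡ 0 at y ∈ {7}; common: ∅.
  x = 5: f ≡ 0 at y ∈ {9}; g ≡ 0 at y ∈ {0, 4}; common: ∅.
  x = 6: f ≡ 0 at y ∈ {4}; g ≡ 0 at y ∈ ∅; common: ∅.
  x = 7: f ≡ 0 at y ∈ {10}; g ≡ 0 at y ∈ ∅; common: ∅.
  x = 8: f ≡ 0 at y ∈ {5}; g ≡ 0 at y ∈ ∅; common: ∅.
  x = 9: f ≡ 0 at y ∈ {0}; g ≡ 0 at y ∈ ∅; common: ∅.
  x = 10: f ≡ 0 at y ∈ {6}; g ≡ 0 at y ∈ ∅; common: ∅.
Collecting: common zeros = ∅, so the count is 0.
Comparison with the Bézout bound: 0 ≤ 2 = deg(f)·deg(g), as expected for curves with no common component (the affine F_11-count falls short of the bound because intersections may lie at infinity, over extension fields, or carry multiplicity).


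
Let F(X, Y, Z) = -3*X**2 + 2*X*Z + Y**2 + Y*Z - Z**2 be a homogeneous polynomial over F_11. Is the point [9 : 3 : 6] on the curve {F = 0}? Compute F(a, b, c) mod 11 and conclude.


F(9,3,6) ≡ 10 (mod 11); P is NOT on the curve.

Evaluate F(9, 3, 6) term-by-term (mod 11).
  -3*X**2 ↦ -3·81·1·1 = -243
  2*X*Z ↦ 2·9·1·6 = 108
  Y**2 ↦ 1·1·9·1 = 9
  Y*Z ↦ 1·1·3·6 = 18
  -Z**2 ↦ -1·1·1·36 = -36
Sum: F(9, 3, 6) = (-243) + (108) + (9) + (18) + (-36) = -144.
Reducing mod 11: -144 ≡ 10 (mod 11).
Since F(a, b, c) ≡ 10 ≠ 0 (mod 11), P does NOT lie on the curve.


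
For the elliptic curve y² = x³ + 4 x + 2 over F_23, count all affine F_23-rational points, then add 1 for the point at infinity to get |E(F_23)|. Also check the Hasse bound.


Affine points = {(0, 5), (0, 18), (2, 8), (2, 15), (3, 8), (3, 15), (4, 6), (4, 17), (5, 3), (5, 20), (6, 9), (6, 14), (9, 10), (9, 13), (18, 8), (18, 15), (20, 3), (20, 20), (21, 3), (21, 20)}; affine count = 20; |E(F_23)| = 21.

Discriminant check: Δ ∝ 4a³ + 27b² = 4·4³ + 27·2² = 4·64 + 27·4 ≡ 19 (mod 23). Nonzero ⇒ E is nonsingular.
For each x ∈ F_23, compute rhs = x³ + 4·x + 2 mod 23, then count y ∈ F_23 with y² ≡ rhs.
  x = 0: rhs = 2, matching y values: 5, 18 (2 points).
  x = 1: rhs = 7, matching y values: none (0 points).
  x = 2: rhs = 18, matching y values: 8, 15 (2 points).
  x = 3: rhs = 18, matching y values: 8, 15 (2 points).
  x = 4: rhs = 13, matching y values: 6, 17 (2 points).
  x = 5: rhs = 9, matching y values: 3, 20 (2 points).
  x = 6: rhs = 12, matching y values: 9, 14 (2 points).
  x = 7: rhs = 5, matching y values: none (0 points).
  x = 8: rhs = 17, matching y values: none (0 points).
  x = 9: rhs = 8, matching y values: 10, 13 (2 points).
  x = 10: rhs = 7, matching y values: none (0 points).
  x = 11: rhs = 20, matching y values: none (0 points).
  x = 12: rhs = 7, matching y values: none (0 points).
  x = 13: rhs = 20, matching y values: none (0 points).
  x = 14: rhs = 19, matching y values: none (0 points).
  x = 15: rhs = 10, matching y values: none (0 points).
  x = 16: rhs = 22, matching y values: none (0 points).
  x = 17: rhs = 15, matching y values: none (0 points).
  x = 18: rhs = 18, matching y values: 8, 15 (2 points).
  x = 19: rhs = 14, matching y values: none (0 points).
  x = 20: rhs = 9, matching y values: 3, 20 (2 points).
  x = 21: rhs = 9, matching y values: 3, 20 (2 points).
  x = 22: rhs = 20, matching y values: none (0 points).
Total affine count: 20.
Full point count |E(F_23)| = 20 + 1 = 21.
Hasse bound: |21 − (23+1)| = |-3| = 3 ≤ 2√23 ≈ 9.5917 ✓.


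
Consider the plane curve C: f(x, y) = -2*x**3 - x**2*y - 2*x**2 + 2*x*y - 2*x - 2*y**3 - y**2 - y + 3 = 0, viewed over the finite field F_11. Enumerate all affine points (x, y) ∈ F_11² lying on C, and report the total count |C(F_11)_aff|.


Affine F_11-points: {(1, 3), (2, 9), (3, 9), (4, 0), (5, 3), (6, 2), (6, 5), (6, 9), (7, 7), (8, 3), (9, 4)}; count = 11.

For each of the 121 pairs (x, y) ∈ F_11², evaluate f(x, y) mod 11. Record the zeros.
  x = 0: [0↦3, 1↦10, 2↦3, 3↦3, 4↦9, 5↦9, 6↦2, 7↦9, 8↦7, 9↦6, 10↦5]  zeros at y ∈ ∅
  x = 1: [0↦8, 1↦5, 2↦10, 3↦0, 4↦7, 5↦8, 6↦2, 7↦10, 8↦9, 9↦9, 10↦9]  zeros at y ∈ {3}
  x = 2: [0↦8, 1↦4, 2↦8, 3↦8, 4↦3, 5↦3, 6↦7, 7↦3, 8↦1, 9↦0, 10↦10]  zeros at y ∈ {9}
  x = 3: [0↦2, 1↦6, 2↦7, 3↦4, 4↦7, 5↦4, 6↦5, 7↦9, 8↦4, 9↦0, 10↦7]  zeros at y ∈ {9}
  x = 4: [0↦0, 1↦10, 2↦6, 3↦9, 4↦7, 5↦10, 6↦6, 7↦5, 8↦6, 9↦8, 10↦10]  zeros at y ∈ {0}
  x = 5: [0↦1, 1↦4, 2↦4, 3↦0, 4↦2, 5↦9, 6↦9, 7↦1, 8↦6, 9↦1, 10↦7]  zeros at y ∈ {3}
  x = 6: [0↦4, 1↦9, 2↦0, 3↦9, 4↦2, 5↦0, 6↦2, 7↦7, 8↦3, 9↦0, 10↦8]  zeros at y ∈ {2, 5, 9}
  x = 7: [0↦8, 1↦2, 2↦4, 3↦2, 4↦6, 5↦4, 6↦6, 7↦0, 8↦7, 9↦4, 10↦1]  zeros at y ∈ {7}
  x = 8: [0↦1, 1↦4, 2↦4, 3↦0, 4↦2, 5↦9, 6↦9, 7↦1, 8↦6, 9↦1, 10↦7]  zeros at y ∈ {3}
  x = 9: [0↦4, 1↦3, 2↦10, 3↦2, 4↦0, 5↦3, 6↦10, 7↦9, 8↦10, 9↦1, 10↦3]  zeros at y ∈ {4}
  x = 10: [0↦5, 1↦9, 2↦10, 3↦7, 4↦10, 5↦7, 6↦8, 7↦1, 8↦7, 9↦3, 10↦10]  zeros at y ∈ ∅
Collecting zeros: affine points = {(1, 3), (2, 9), (3, 9), (4, 0), (5, 3), (6, 2), (6, 5), (6, 9), (7, 7), (8, 3), (9, 4)}.
Total count |C(F_11)_aff| = 11.


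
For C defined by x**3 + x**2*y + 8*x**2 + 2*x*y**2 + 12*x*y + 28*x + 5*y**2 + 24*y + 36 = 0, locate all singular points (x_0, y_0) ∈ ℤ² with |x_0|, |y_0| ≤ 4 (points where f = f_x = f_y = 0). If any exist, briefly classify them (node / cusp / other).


Singular points: {(-2, -2)}; classification: cusp.

Compute partial derivatives:
  f_x = 3*x**2 + 2*x*y + 16*x + 2*y**2 + 12*y + 28.
  f_y = x**2 + 4*x*y + 12*x + 10*y + 24.
Scan x_0 ∈ {−4, ..., 4}. For each x_0, f_y(x_0, y) is a polynomial in y; find its integer roots y ∈ {−4, ..., 4}, then test f_x and f at those candidates.
  x = -4: f_y(-4, y) = -6*y - 8; no integer root y with |y| ≤ 4.
  x = -3: f_y(-3, y) = -2*y - 3; no integer root y with |y| ≤ 4.
  x = -2: f_y(-2, y) = 2*y + 4; vanishes at y ∈ {-2}. (-2, -2): f_x = 0, f = 0 — SINGULAR.
  x = -1: f_y(-1, y) = 6*y + 13; no integer root y with |y| ≤ 4.
  x = 0: f_y(0, y) = 10*y + 24; no integer root y with |y| ≤ 4.
  x = 1: f_y(1, y) = 14*y + 37; no integer root y with |y| ≤ 4.
  x = 2: f_y(2, y) = 18*y + 52; no integer root y with |y| ≤ 4.
  x = 3: f_y(3, y) = 22*y + 69; no integer root y with |y| ≤ 4.
  x = 4: f_y(4, y) = 26*y + 88; no integer root y with |y| ≤ 4.
Only singular point on the grid: (-2, -2).
Classify: substitute x = -2 + u, y = -2 + v and expand: f = u**3 + u**2*v + 2*u*v**2 + v**2.
No constant or linear terms (consistent with a singular point). Quadratic part: v**2. Cubic part: u**3 + u**2*v + 2*u*v**2.
The quadratic part v**2 is a perfect square, so there is a single (double) tangent line v = 0, i.e. y = -2. Restricting the cubic part to that line (v = 0) leaves u**3 ≠ 0, so f is not divisible by v and the branch is v² ≈ -u**3 to lowest order — this is a cusp.
Classification: cusp.


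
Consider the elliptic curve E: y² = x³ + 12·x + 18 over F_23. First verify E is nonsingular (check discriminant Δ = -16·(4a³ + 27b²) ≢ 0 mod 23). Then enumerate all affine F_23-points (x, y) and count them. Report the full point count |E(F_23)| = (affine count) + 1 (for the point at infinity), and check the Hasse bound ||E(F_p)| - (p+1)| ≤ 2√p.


Affine points = {(0, 8), (0, 15), (1, 10), (1, 13), (2, 2), (2, 21), (3, 9), (3, 14), (7, 10), (7, 13), (9, 2), (9, 21), (11, 3), (11, 20), (12, 2), (12, 21), (13, 5), (13, 18), (14, 3), (14, 20), (15, 10), (15, 13), (17, 11), (17, 12), (20, 1), (20, 22), (21, 3), (21, 20)}; affine count = 28; |E(F_23)| = 29.

Discriminant check: Δ ∝ 4a³ + 27b² = 4·12³ + 27·18² = 4·1728 + 27·324 ≡ 20 (mod 23). Nonzero ⇒ E is nonsingular.
For each x ∈ F_23, compute rhs = x³ + 12·x + 18 mod 23, then count y ∈ F_23 with y² ≡ rhs.
  x = 0: rhs = 18, matching y values: 8, 15 (2 points).
  x = 1: rhs = 8, matching y values: 10, 13 (2 points).
  x = 2: rhs = 4, matching y values: 2, 21 (2 points).
  x = 3: rhs = 12, matching y values: 9, 14 (2 points).
  x = 4: rhs = 15, matching y values: none (0 points).
  x = 5: rhs = 19, matching y values: none (0 points).
  x = 6: rhs = 7, matching y values: none (0 points).
  x = 7: rhs = 8, matching y values: 10, 13 (2 points).
  x = 8: rhs = 5, matching y values: none (0 points).
  x = 9: rhs = 4, matching y values: 2, 21 (2 points).
  x = 10: rhs = 11, matching y values: none (0 points).
  x = 11: rhs = 9, matching y values: 3, 20 (2 points).
  x = 12: rhs = 4, matching y values: 2, 21 (2 points).
  x = 13: rhs = 2, matching y values: 5, 18 (2 points).
  x = 14: rhs = 9, matching y values: 3, 20 (2 points).
  x = 15: rhs = 8, matching y values: 10, 13 (2 points).
  x = 16: rhs = 5, matching y values: none (0 points).
  x = 17: rhs = 6, matching y values: 11, 12 (2 points).
  x = 18: rhs = 17, matching y values: none (0 points).
  x = 19: rhs = 21, matching y values: none (0 points).
  x = 20: rhs = 1, matching y values: 1, 22 (2 points).
  x = 21: rhs = 9, matching y values: 3, 20 (2 points).
  x = 22: rhs = 5, matching y values: none (0 points).
Total affine count: 28.
Full point count |E(F_23)| = 28 + 1 = 29.
Hasse bound: |29 − (23+1)| = |5| = 5 ≤ 2√23 ≈ 9.5917 ✓.


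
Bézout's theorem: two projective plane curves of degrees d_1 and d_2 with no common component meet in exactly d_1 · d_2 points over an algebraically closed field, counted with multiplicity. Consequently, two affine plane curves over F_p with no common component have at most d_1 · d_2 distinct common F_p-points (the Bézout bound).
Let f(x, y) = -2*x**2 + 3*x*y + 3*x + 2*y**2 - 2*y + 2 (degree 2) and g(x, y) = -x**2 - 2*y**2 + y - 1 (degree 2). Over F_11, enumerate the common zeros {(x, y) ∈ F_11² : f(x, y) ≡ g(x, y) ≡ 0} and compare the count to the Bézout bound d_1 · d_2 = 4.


Common zeros: ∅; count = 0; Bézout bound = 4.

deg(f) = 2, deg(g) = 2, so Bézout bound = 4.
Scan x ∈ F_11. For each x, list the y ∈ F_11 with f(x, y) ≡ 0 and those with g(x, y) ≡ 0 (mod 11); the common zeros in that column are the intersection.
  x = 0: f ≡ 0 at y ∈ ∅; g ≡ 0 at y ∈ {8, 9}; common: ∅.
  x = 1: f ≡ 0 at y ∈ ∅; g ≡ 0 at y ∈ ∅; common: ∅.
  x = 2: f ≡ 0 at y ∈ {0, 9}; g ≡ 0 at y ∈ {2, 4}; common: ∅.
  x = 3: f ≡ 0 at y ∈ ∅; g ≡ 0 at y ∈ {1, 5}; common: ∅.
  x = 4: f ≡ 0 at y ∈ ∅; g ≡ 0 at y ∈ ∅; common: ∅.
  x = 5: f ≡ 0 at y ∈ {0, 10}; g ≡ 0 at y ∈ ∅; common: ∅.
  x = 6: f ≡ 0 at y ∈ {4, 10}; g ≡ 0 at y ∈ ∅; common: ∅.
  x = 7: f ≡ 0 at y ∈ {3, 4}; g ≡ 0 at y ∈ ∅; common: ∅.
  x = 8: f ≡ 0 at y ∈ ∅; g ≡ 0 at y ∈ {1, 5}; common: ∅.
  x = 9: f ≡ 0 at y ∈ ∅; g ≡ 0 at y ∈ {2, 4}; common: ∅.
  x = 10: f ≡ 0 at y ∈ {3, 5}; g ≡ 0 at y ∈ ∅; common: ∅.
Collecting: common zeros = ∅, so the count is 0.
Comparison with the Bézout bound: 0 ≤ 4 = deg(f)·deg(g), as expected for curves with no common component (the affine F_11-count falls short of the bound because intersections may lie at infinity, over extension fields, or carry multiplicity).


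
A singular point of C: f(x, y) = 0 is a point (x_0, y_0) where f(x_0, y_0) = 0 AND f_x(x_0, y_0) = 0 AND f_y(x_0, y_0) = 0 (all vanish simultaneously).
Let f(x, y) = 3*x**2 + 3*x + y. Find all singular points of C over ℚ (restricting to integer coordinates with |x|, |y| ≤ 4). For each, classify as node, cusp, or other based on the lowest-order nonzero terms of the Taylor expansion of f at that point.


No singular points in the scanned grid; C is smooth there.

Compute partial derivatives:
  f_x = 6*x + 3.
  f_y = 1.
f_y = 1 is a nonzero constant, so f_y never vanishes: no point (x, y) can satisfy f = f_x = f_y = 0. In particular no (x, y) ∈ {−4, ..., 4}² is singular; the curve is smooth.


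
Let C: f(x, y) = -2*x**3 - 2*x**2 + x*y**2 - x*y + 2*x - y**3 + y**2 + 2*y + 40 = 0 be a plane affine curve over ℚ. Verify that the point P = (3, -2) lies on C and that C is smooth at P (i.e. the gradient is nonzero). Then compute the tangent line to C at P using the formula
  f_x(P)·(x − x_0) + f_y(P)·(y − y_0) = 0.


Tangent line at P: -58*x - 29*y + 116 = 0.

Step 1: f(3, -2) = 0, so P lies on C.
Step 2: partial derivatives
  f_x(x, y) = -6*x**2 - 4*x + y**2 - y + 2, f_y(x, y) = 2*x*y - x - 3*y**2 + 2*y + 2.
  f_x(P) = -58, f_y(P) = -29 (gradient nonzero, so P is smooth).
Step 3: tangent line at P: -58·(x − 3) + -29·(y − -2) = 0.
Expanding: -58*x - 29*y + 116 = 0.


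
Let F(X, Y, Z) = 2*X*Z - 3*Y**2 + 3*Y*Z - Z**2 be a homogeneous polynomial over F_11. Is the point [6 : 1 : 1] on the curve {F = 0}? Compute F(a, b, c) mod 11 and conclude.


F(6,1,1) ≡ 0 (mod 11); P is on the curve.

Evaluate F(6, 1, 1) term-by-term (mod 11).
  2*X*Z ↦ 2·6·1·1 = 12
  -3*Y**2 ↦ -3·1·1·1 = -3
  3*Y*Z ↦ 3·1·1·1 = 3
  -Z**2 ↦ -1·1·1·1 = -1
Sum: F(6, 1, 1) = (12) + (-3) + (3) + (-1) = 11.
Reducing mod 11: 11 ≡ 0 (mod 11).
Since F(a, b, c) ≡ 0 (mod 11), P lies on the curve.
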